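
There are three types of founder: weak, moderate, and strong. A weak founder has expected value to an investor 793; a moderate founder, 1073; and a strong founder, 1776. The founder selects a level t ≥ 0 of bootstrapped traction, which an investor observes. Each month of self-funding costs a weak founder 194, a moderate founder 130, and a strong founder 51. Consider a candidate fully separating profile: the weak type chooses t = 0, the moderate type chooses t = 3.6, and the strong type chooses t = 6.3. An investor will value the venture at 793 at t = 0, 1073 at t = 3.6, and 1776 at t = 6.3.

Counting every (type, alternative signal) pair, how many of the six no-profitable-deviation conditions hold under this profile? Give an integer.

Strong (own payoff 1776 − 51×6.3 = 1454.7): to t=0 gives 793 → no gain ✓; to t=3.6 gives 1073 − 51×3.6 = 889.4 → no gain ✓.
Moderate (own payoff 1073 − 130×3.6 = 605): to t=0 gives 793 → profitable ✗; to t=6.3 gives 1776 − 130×6.3 = 957 → profitable ✗.
Weak (own payoff 793): to t=3.6 gives 1073 − 194×3.6 = 374.6 → no gain ✓; to t=6.3 gives 1776 − 194×6.3 = 553.8 → no gain ✓.
4 of the 6 constraints hold; not an equilibrium.

4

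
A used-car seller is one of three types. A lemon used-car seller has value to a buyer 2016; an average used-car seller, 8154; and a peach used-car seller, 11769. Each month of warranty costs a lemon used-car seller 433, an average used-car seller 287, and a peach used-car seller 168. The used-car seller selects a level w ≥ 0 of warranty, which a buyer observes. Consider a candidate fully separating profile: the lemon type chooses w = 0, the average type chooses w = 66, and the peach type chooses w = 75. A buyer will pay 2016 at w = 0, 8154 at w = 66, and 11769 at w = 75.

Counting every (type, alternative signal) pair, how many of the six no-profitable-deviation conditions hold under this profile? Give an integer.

3

Peach (own payoff 11769 − 168×75 = -831): to w=0 gives 2016 → profitable ✗; to w=66 gives 8154 − 168×66 = -2934 → no gain ✓.
Average (own payoff 8154 − 287×66 = -10788): to w=0 gives 2016 → profitable ✗; to w=75 gives 11769 − 287×75 = -9756 → profitable ✗.
Lemon (own payoff 2016): to w=66 gives 8154 − 433×66 = -20424 → no gain ✓; to w=75 gives 11769 − 433×75 = -20706 → no gain ✓.
3 of the 6 constraints hold; not an equilibrium.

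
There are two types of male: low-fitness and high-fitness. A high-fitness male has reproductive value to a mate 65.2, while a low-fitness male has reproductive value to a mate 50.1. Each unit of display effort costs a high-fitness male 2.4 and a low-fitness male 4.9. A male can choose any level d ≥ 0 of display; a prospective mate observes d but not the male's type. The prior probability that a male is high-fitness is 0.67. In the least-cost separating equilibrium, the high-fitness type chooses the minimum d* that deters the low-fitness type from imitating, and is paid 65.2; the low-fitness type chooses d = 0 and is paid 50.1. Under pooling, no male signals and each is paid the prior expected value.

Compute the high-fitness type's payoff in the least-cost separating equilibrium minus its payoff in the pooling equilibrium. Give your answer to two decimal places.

-2.41

Least-cost separating signal: d* solves 50.1 = 65.2 − 4.9·d*, so d* = (65.2 − 50.1)/4.9 ≈ 3.0816.
High-fitness type's separating payoff: 65.2 − 2.4 × d* = 65.2 − 2.4 × (65.2 − 50.1)/4.9 = 65.2 − 36.24/4.9 ≈ 57.8041.
Pooling payoff: 0.67 × 65.2 + 0.33 × 50.1 = 60.217.
Difference: 57.8041 − 60.217 = -2.4129, i.e. -2.41 to two decimal places.
The high-fitness type would prefer the pooling outcome.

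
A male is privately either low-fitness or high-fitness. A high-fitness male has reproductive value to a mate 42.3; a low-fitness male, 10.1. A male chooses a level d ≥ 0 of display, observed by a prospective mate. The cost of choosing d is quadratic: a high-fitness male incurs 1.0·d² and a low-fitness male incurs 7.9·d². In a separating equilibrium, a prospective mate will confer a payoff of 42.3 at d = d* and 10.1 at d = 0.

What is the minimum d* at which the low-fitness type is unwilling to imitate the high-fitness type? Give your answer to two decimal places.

2.02

The low-fitness type at d = 0 receives 10.1; imitating at d* yields 42.3 − 7.9·d*².
Indifference: 10.1 = 42.3 − 7.9·d*², so d*² = (42.3 − 10.1) / 7.9 ≈ 4.0759.
d* = √4.0759 ≈ 2.02.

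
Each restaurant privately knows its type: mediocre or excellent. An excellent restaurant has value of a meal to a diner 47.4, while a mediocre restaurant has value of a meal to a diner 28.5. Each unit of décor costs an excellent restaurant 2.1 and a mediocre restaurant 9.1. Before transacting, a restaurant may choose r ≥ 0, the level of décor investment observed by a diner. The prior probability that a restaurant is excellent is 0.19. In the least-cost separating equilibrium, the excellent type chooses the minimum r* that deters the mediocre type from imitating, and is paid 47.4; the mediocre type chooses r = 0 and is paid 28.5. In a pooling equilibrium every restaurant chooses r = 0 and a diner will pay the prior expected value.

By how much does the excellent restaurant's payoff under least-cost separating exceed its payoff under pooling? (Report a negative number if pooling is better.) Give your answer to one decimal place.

Least-cost separating signal: r* solves 28.5 = 47.4 − 9.1·r*, so r* = (47.4 − 28.5)/9.1 ≈ 2.0769.
Excellent type's separating payoff: 47.4 − 2.1 × r* = 47.4 − 2.1 × (47.4 − 28.5)/9.1 = 47.4 − 39.69/9.1 ≈ 43.038.
Pooling payoff: 0.19 × 47.4 + 0.81 × 28.5 = 32.091.
Difference: 43.038 − 32.091 = 10.947, i.e. 10.9 to one decimal place.
The excellent type prefers to separate.

10.9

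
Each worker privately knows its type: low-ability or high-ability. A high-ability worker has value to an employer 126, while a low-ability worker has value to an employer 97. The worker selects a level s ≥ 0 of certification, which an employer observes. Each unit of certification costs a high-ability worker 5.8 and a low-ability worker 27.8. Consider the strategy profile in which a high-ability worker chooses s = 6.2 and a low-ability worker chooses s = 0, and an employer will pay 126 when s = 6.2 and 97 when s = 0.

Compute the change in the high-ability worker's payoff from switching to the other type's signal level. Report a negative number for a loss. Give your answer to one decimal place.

7.0

Playing s = 6.2 the high-ability worker receives 126 − 5.8 × 6.2 = 90.04.
Deviating to s = 0 yields 97 instead.
Gain from deviating: 97 − 90.04 = 6.96, i.e. 7.0 to one decimal place.
The gain is positive, so the high-ability type's incentive-compatibility constraint is violated — this profile is not a separating equilibrium.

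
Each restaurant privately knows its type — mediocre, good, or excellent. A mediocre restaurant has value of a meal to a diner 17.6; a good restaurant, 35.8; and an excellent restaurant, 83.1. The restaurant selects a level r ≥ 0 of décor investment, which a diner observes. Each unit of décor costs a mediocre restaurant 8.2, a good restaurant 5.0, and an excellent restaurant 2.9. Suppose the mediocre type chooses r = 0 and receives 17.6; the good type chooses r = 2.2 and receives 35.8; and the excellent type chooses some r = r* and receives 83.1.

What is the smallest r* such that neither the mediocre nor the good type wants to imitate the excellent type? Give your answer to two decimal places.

Good type (on-path payoff 35.8 − 5.0×2.2 = 24.8) won't mimic when 24.8 ≥ 83.1 − 5.0·r*, i.e. r* ≥ 11.66.
Mediocre type (on-path payoff 17.6) won't mimic when 17.6 ≥ 83.1 − 8.2·r*, i.e. r* ≥ 7.99.
Both must hold, so r* = max(7.99, 11.66) = 11.66. The good type's constraint binds.

11.66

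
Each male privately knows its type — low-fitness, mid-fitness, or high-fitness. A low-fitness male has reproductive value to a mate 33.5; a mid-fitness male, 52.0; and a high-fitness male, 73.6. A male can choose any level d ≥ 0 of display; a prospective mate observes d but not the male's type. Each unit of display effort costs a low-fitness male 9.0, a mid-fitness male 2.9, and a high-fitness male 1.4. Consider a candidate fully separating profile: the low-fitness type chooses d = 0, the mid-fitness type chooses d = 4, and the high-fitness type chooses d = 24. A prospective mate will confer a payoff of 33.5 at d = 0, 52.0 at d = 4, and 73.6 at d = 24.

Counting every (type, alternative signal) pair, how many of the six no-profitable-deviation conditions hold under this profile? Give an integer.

5

Low-fitness (own payoff 33.5): to d=4 gives 52.0 − 9.0×4 = 16 → no gain ✓; to d=24 gives 73.6 − 9.0×24 = -142.4 → no gain ✓.
Mid-fitness (own payoff 52.0 − 2.9×4 = 40.4): to d=0 gives 33.5 → no gain ✓; to d=24 gives 73.6 − 2.9×24 = 4 → no gain ✓.
High-fitness (own payoff 73.6 − 1.4×24 = 40): to d=0 gives 33.5 → no gain ✓; to d=4 gives 52.0 − 1.4×4 = 46.4 → profitable ✗.
5 of the 6 constraints hold; not an equilibrium.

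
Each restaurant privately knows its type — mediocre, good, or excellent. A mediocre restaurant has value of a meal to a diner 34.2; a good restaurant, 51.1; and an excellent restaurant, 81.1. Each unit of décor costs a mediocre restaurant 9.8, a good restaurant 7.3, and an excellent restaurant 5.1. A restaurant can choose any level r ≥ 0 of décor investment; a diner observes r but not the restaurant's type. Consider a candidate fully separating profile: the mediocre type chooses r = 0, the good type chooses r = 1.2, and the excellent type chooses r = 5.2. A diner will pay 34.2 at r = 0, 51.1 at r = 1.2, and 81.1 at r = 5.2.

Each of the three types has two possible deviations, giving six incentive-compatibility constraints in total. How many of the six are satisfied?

4

Good (own payoff 51.1 − 7.3×1.2 = 42.34): to r=0 gives 34.2 → no gain ✓; to r=5.2 gives 81.1 − 7.3×5.2 = 43.14 → profitable ✗.
Excellent (own payoff 81.1 − 5.1×5.2 = 54.58): to r=0 gives 34.2 → no gain ✓; to r=1.2 gives 51.1 − 5.1×1.2 = 44.98 → no gain ✓.
Mediocre (own payoff 34.2): to r=1.2 gives 51.1 − 9.8×1.2 = 39.34 → profitable ✗; to r=5.2 gives 81.1 − 9.8×5.2 = 30.14 → no gain ✓.
4 of the 6 constraints hold; not an equilibrium.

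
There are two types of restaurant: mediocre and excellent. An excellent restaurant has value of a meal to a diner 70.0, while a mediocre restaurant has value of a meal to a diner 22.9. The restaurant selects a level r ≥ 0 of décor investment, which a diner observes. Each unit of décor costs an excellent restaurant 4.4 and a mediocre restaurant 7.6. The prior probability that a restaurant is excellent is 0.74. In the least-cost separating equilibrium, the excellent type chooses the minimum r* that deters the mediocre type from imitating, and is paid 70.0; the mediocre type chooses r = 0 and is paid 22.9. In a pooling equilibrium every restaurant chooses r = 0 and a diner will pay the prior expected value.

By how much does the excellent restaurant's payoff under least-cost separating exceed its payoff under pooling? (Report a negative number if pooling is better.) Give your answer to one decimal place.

Least-cost separating signal: r* solves 22.9 = 70.0 − 7.6·r*, so r* = (70.0 − 22.9)/7.6 ≈ 6.1974.
Excellent type's separating payoff: 70.0 − 4.4 × r* = 70.0 − 4.4 × (70.0 − 22.9)/7.6 = 70.0 − 207.24/7.6 ≈ 42.732.
Pooling payoff: 0.74 × 70.0 + 0.26 × 22.9 = 57.754.
Difference: 42.732 − 57.754 = -15.022, i.e. -15.0 to one decimal place.
The excellent type would prefer the pooling outcome.

-15.0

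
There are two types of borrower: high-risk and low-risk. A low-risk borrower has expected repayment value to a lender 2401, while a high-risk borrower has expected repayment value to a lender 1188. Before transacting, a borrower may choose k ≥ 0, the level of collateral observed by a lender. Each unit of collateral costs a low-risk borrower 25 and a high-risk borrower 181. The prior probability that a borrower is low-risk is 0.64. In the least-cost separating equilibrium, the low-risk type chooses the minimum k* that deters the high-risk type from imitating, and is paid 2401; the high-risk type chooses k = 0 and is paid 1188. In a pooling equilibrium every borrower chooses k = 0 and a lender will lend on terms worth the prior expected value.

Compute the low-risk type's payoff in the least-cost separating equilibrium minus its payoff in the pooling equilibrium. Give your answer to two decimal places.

269.14

Least-cost separating signal: k* solves 1188 = 2401 − 181·k*, so k* = (2401 − 1188)/181 ≈ 6.7017.
Low-risk type's separating payoff: 2401 − 25 × k* = 2401 − 25 × (2401 − 1188)/181 = 2401 − 30325/181 ≈ 2233.4586.
Pooling payoff: 0.64 × 2401 + 0.36 × 1188 = 1964.32.
Difference: 2233.4586 − 1964.32 = 269.1386, i.e. 269.14 to two decimal places.
The low-risk type prefers to separate.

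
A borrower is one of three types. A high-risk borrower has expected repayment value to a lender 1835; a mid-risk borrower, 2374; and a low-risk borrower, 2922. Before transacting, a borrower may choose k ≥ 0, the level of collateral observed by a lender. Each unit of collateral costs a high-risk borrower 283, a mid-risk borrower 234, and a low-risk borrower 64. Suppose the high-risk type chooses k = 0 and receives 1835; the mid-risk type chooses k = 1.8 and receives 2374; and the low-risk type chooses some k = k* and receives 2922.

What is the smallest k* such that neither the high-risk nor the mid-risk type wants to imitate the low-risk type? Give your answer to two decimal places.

Mid-risk type (on-path payoff 2374 − 234×1.8 = 1952.8) won't mimic when 1952.8 ≥ 2922 − 234·k*, i.e. k* ≥ 4.14.
High-risk type (on-path payoff 1835) won't mimic when 1835 ≥ 2922 − 283·k*, i.e. k* ≥ 3.84.
Both must hold, so k* = max(3.84, 4.14) = 4.14. The mid-risk type's constraint binds.

4.14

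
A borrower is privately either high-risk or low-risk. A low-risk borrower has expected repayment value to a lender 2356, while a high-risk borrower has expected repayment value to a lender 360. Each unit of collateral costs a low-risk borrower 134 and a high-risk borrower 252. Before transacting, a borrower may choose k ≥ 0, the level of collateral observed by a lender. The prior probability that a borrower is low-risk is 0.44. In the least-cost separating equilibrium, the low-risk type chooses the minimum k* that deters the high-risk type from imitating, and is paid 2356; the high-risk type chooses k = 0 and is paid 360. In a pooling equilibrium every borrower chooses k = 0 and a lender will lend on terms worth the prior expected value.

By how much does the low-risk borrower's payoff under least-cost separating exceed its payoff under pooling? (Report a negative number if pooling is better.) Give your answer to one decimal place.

Least-cost separating signal: k* solves 360 = 2356 − 252·k*, so k* = (2356 − 360)/252 ≈ 7.9206.
Low-risk type's separating payoff: 2356 − 134 × k* = 2356 − 134 × (2356 − 360)/252 = 2356 − 267464/252 ≈ 1294.635.
Pooling payoff: 0.44 × 2356 + 0.56 × 360 = 1238.24.
Difference: 1294.635 − 1238.24 = 56.395, i.e. 56.4 to one decimal place.
The low-risk type prefers to separate.

56.4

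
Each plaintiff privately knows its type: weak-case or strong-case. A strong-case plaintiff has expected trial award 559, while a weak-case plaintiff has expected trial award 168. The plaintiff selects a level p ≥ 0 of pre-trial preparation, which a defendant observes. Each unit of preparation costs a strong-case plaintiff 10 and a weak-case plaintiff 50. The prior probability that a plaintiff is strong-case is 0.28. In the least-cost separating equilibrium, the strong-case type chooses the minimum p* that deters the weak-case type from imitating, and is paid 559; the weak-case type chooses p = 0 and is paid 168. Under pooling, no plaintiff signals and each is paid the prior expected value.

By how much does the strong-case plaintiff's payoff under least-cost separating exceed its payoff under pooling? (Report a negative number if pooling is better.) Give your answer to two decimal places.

203.32

Least-cost separating signal: p* solves 168 = 559 − 50·p*, so p* = (559 − 168)/50 = 7.82.
Strong-case type's separating payoff: 559 − 10 × p* = 559 − 10 × (559 − 168)/50 = 559 − 3910/50 = 480.8.
Pooling payoff: 0.28 × 559 + 0.72 × 168 = 277.48.
Difference: 480.8 − 277.48 = 203.32.
The strong-case type prefers to separate.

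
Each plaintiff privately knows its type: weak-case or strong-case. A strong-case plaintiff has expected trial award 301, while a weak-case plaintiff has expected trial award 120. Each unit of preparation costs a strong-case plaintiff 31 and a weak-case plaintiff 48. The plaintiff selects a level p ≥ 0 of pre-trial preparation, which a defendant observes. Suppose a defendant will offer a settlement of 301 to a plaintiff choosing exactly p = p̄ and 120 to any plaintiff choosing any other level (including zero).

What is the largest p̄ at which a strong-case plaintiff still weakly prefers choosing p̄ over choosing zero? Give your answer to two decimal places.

Choosing p̄ yields the strong-case type 301 − 31·p̄; choosing zero yields 120.
The strong-case type is indifferent at 301 − 31·p̄ = 120, i.e. p̄ = (301 − 120) / 31 ≈ 5.84.
For any p̄ above 5.84 the strong-case type would rather pool at zero, so separation collapses.

5.84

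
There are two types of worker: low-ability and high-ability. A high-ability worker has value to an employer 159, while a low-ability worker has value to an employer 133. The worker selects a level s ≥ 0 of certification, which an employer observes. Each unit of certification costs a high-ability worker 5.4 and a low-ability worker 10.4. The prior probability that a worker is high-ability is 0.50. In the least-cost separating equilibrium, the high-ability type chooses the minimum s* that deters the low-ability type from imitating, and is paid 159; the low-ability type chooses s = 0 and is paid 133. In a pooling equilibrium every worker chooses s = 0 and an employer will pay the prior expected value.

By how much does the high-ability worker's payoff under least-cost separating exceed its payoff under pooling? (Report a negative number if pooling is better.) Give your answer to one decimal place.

-0.5

Least-cost separating signal: s* solves 133 = 159 − 10.4·s*, so s* = (159 − 133)/10.4 = 2.5.
High-ability type's separating payoff: 159 − 5.4 × s* = 159 − 5.4 × (159 − 133)/10.4 = 159 − 140.4/10.4 = 145.5.
Pooling payoff: 0.50 × 159 + 0.50 × 133 = 146.
Difference: 145.5 − 146 = -0.5.
The high-ability type would prefer the pooling outcome.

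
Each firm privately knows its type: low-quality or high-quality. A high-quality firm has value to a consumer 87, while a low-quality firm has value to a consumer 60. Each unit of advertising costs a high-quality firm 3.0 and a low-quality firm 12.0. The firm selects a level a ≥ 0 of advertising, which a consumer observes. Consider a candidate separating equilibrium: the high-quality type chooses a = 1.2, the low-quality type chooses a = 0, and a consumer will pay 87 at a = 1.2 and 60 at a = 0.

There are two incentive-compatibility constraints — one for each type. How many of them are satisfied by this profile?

High-quality type: signal → 87 − 3.0 × 1.2 = 83.4; deviate to 0 → 60. IC holds (83.4 ≥ 60).
Low-quality type: stay at 0 → 60; mimic → 87 − 12.0 × 1.2 = 72.6. IC fails (60 < 72.6).
1 of 2 constraints hold, so this profile is not an equilibrium.

1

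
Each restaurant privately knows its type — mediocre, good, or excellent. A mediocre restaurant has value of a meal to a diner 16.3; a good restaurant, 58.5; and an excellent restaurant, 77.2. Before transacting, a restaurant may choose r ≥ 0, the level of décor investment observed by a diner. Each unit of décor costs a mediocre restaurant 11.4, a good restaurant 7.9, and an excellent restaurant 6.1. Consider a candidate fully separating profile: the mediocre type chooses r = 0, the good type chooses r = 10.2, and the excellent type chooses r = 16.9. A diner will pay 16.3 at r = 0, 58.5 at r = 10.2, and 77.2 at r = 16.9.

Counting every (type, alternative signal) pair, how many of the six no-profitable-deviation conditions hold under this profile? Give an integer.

Mediocre (own payoff 16.3): to r=10.2 gives 58.5 − 11.4×10.2 = -57.78 → no gain ✓; to r=16.9 gives 77.2 − 11.4×16.9 = -115.46 → no gain ✓.
Excellent (own payoff 77.2 − 6.1×16.9 = -25.89): to r=0 gives 16.3 → profitable ✗; to r=10.2 gives 58.5 − 6.1×10.2 = -3.72 → profitable ✗.
Good (own payoff 58.5 − 7.9×10.2 = -22.08): to r=0 gives 16.3 → profitable ✗; to r=16.9 gives 77.2 − 7.9×16.9 = -56.31 → no gain ✓.
3 of the 6 constraints hold; not an equilibrium.

3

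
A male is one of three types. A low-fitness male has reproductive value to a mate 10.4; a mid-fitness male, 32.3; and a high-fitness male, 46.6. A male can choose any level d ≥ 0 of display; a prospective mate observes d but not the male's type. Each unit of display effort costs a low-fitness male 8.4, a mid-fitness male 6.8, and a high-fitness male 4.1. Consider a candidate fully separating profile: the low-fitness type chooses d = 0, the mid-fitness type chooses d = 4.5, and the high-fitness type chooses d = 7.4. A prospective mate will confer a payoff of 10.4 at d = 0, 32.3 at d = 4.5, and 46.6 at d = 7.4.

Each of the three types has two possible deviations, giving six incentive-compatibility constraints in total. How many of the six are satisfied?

5

Low-fitness (own payoff 10.4): to d=4.5 gives 32.3 − 8.4×4.5 = -5.5 → no gain ✓; to d=7.4 gives 46.6 − 8.4×7.4 = -15.56 → no gain ✓.
High-fitness (own payoff 46.6 − 4.1×7.4 = 16.26): to d=0 gives 10.4 → no gain ✓; to d=4.5 gives 32.3 − 4.1×4.5 = 13.85 → no gain ✓.
Mid-fitness (own payoff 32.3 − 6.8×4.5 = 1.7): to d=0 gives 10.4 → profitable ✗; to d=7.4 gives 46.6 − 6.8×7.4 = -3.72 → no gain ✓.
5 of the 6 constraints hold; not an equilibrium.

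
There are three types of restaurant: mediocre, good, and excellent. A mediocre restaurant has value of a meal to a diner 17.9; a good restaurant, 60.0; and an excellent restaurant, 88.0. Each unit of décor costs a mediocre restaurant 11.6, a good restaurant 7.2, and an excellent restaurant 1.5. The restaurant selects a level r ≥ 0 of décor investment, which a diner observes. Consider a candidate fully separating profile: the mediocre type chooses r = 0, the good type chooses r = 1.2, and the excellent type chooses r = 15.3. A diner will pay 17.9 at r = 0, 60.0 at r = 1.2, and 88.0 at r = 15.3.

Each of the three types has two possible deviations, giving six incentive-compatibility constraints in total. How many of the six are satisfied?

Mediocre (own payoff 17.9): to r=1.2 gives 60.0 − 11.6×1.2 = 46.08 → profitable ✗; to r=15.3 gives 88.0 − 11.6×15.3 = -89.48 → no gain ✓.
Good (own payoff 60.0 − 7.2×1.2 = 51.36): to r=0 gives 17.9 → no gain ✓; to r=15.3 gives 88.0 − 7.2×15.3 = -22.16 → no gain ✓.
Excellent (own payoff 88.0 − 1.5×15.3 = 65.05): to r=0 gives 17.9 → no gain ✓; to r=1.2 gives 60.0 − 1.5×1.2 = 58.2 → no gain ✓.
5 of the 6 constraints hold; not an equilibrium.

5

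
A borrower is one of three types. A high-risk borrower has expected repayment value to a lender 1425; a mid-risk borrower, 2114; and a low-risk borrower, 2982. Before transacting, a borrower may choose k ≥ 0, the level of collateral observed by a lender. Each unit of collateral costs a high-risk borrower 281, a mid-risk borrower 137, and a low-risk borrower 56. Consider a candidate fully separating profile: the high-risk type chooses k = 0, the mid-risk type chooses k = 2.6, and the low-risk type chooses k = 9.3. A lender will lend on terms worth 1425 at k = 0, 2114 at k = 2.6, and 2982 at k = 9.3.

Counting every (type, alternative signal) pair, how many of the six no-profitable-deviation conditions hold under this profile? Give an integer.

6

Low-risk (own payoff 2982 − 56×9.3 = 2461.2): to k=0 gives 1425 → no gain ✓; to k=2.6 gives 2114 − 56×2.6 = 1968.4 → no gain ✓.
High-risk (own payoff 1425): to k=2.6 gives 2114 − 281×2.6 = 1383.4 → no gain ✓; to k=9.3 gives 2982 − 281×9.3 = 368.7 → no gain ✓.
Mid-risk (own payoff 2114 − 137×2.6 = 1757.8): to k=0 gives 1425 → no gain ✓; to k=9.3 gives 2982 − 137×9.3 = 1707.9 → no gain ✓.
6 of the 6 constraints hold; this profile is a separating equilibrium.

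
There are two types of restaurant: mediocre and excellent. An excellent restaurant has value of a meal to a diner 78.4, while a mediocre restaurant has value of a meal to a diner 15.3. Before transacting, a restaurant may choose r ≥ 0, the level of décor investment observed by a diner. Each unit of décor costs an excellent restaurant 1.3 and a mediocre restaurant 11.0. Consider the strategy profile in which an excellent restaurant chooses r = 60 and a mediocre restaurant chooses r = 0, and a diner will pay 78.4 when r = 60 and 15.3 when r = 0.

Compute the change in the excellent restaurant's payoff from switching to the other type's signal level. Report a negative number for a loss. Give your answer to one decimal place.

Playing r = 60 the excellent restaurant receives 78.4 − 1.3 × 60 = 0.4.
Deviating to r = 0 yields 15.3 instead.
Gain from deviating: 15.3 − 0.4 = 14.9.
The gain is positive, so the excellent type's incentive-compatibility constraint is violated — this profile is not a separating equilibrium.

14.9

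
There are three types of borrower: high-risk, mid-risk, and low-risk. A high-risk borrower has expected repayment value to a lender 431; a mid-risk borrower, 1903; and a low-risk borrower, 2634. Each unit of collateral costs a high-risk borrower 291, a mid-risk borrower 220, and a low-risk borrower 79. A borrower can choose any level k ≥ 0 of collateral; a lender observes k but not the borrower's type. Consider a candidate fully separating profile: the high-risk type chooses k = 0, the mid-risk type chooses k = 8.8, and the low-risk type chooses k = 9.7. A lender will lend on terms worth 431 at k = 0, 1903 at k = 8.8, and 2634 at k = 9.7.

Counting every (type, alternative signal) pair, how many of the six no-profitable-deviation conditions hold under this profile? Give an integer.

Low-risk (own payoff 2634 − 79×9.7 = 1867.7): to k=0 gives 431 → no gain ✓; to k=8.8 gives 1903 − 79×8.8 = 1207.8 → no gain ✓.
High-risk (own payoff 431): to k=8.8 gives 1903 − 291×8.8 = -657.8 → no gain ✓; to k=9.7 gives 2634 − 291×9.7 = -188.7 → no gain ✓.
Mid-risk (own payoff 1903 − 220×8.8 = -33): to k=0 gives 431 → profitable ✗; to k=9.7 gives 2634 − 220×9.7 = 500 → profitable ✗.
4 of the 6 constraints hold; not an equilibrium.

4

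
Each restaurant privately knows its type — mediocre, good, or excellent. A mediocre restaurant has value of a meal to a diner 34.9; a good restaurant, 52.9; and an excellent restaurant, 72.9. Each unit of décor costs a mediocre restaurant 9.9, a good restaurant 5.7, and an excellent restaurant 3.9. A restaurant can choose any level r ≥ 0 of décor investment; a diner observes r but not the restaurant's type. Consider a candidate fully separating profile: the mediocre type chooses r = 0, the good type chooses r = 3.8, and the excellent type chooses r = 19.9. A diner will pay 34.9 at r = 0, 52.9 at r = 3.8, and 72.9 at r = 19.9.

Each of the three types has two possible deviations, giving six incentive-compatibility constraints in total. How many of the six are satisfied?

Good (own payoff 52.9 − 5.7×3.8 = 31.24): to r=0 gives 34.9 → profitable ✗; to r=19.9 gives 72.9 − 5.7×19.9 = -40.53 → no gain ✓.
Mediocre (own payoff 34.9): to r=3.8 gives 52.9 − 9.9×3.8 = 15.28 → no gain ✓; to r=19.9 gives 72.9 − 9.9×19.9 = -124.11 → no gain ✓.
Excellent (own payoff 72.9 − 3.9×19.9 = -4.71): to r=0 gives 34.9 → profitable ✗; to r=3.8 gives 52.9 − 3.9×3.8 = 38.08 → profitable ✗.
3 of the 6 constraints hold; not an equilibrium.

3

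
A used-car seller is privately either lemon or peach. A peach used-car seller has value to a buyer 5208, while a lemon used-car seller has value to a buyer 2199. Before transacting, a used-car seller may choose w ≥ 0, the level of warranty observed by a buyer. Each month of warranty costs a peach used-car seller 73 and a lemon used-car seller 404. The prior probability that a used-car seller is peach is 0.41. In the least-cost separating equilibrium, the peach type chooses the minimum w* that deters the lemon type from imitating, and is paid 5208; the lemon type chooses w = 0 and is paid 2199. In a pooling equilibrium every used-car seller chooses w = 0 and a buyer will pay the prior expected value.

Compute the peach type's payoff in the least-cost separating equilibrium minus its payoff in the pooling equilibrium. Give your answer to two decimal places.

Least-cost separating signal: w* solves 2199 = 5208 − 404·w*, so w* = (5208 − 2199)/404 ≈ 7.4480.
Peach type's separating payoff: 5208 − 73 × w* = 5208 − 73 × (5208 − 2199)/404 = 5208 − 219657/404 ≈ 4664.2946.
Pooling payoff: 0.41 × 5208 + 0.59 × 2199 = 3432.69.
Difference: 4664.2946 − 3432.69 = 1231.6046, i.e. 1231.60 to two decimal places.
The peach type prefers to separate.

1231.60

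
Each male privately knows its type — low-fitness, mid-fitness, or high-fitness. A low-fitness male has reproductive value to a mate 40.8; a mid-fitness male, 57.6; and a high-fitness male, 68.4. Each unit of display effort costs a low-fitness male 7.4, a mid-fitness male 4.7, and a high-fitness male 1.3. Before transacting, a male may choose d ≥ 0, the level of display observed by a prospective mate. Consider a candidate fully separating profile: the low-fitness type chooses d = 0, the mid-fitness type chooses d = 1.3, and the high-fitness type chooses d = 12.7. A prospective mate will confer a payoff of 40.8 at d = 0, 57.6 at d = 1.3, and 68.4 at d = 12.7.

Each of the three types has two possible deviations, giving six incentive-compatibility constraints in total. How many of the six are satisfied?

Low-fitness (own payoff 40.8): to d=1.3 gives 57.6 − 7.4×1.3 = 47.98 → profitable ✗; to d=12.7 gives 68.4 − 7.4×12.7 = -25.58 → no gain ✓.
High-fitness (own payoff 68.4 − 1.3×12.7 = 51.89): to d=0 gives 40.8 → no gain ✓; to d=1.3 gives 57.6 − 1.3×1.3 = 55.91 → profitable ✗.
Mid-fitness (own payoff 57.6 − 4.7×1.3 = 51.49): to d=0 gives 40.8 → no gain ✓; to d=12.7 gives 68.4 − 4.7×12.7 = 8.71 → no gain ✓.
4 of the 6 constraints hold; not an equilibrium.

4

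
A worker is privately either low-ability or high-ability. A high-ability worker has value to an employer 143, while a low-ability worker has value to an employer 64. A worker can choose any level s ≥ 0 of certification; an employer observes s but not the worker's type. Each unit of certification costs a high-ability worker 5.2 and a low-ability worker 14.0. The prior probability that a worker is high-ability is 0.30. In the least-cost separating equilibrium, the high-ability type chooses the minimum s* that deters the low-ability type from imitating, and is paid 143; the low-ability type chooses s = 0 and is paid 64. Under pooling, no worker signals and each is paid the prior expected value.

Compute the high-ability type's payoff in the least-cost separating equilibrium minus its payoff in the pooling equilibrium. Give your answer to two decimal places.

25.96

Least-cost separating signal: s* solves 64 = 143 − 14.0·s*, so s* = (143 − 64)/14.0 ≈ 5.6429.
High-ability type's separating payoff: 143 − 5.2 × s* = 143 − 5.2 × (143 − 64)/14.0 = 143 − 410.8/14.0 ≈ 113.6571.
Pooling payoff: 0.30 × 143 + 0.70 × 64 = 87.7.
Difference: 113.6571 − 87.7 = 25.9571, i.e. 25.96 to two decimal places.
The high-ability type prefers to separate.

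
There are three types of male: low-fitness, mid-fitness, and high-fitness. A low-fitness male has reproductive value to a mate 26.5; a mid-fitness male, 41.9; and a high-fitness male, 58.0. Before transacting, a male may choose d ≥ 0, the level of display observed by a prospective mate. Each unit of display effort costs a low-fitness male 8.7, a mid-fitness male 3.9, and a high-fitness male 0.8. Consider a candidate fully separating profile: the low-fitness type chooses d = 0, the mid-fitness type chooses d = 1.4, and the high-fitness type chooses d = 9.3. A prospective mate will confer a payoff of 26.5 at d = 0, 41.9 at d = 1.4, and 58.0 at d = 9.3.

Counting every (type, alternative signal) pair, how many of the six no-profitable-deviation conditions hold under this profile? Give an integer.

High-fitness (own payoff 58.0 − 0.8×9.3 = 50.56): to d=0 gives 26.5 → no gain ✓; to d=1.4 gives 41.9 − 0.8×1.4 = 40.78 → no gain ✓.
Mid-fitness (own payoff 41.9 − 3.9×1.4 = 36.44): to d=0 gives 26.5 → no gain ✓; to d=9.3 gives 58.0 − 3.9×9.3 = 21.73 → no gain ✓.
Low-fitness (own payoff 26.5): to d=1.4 gives 41.9 − 8.7×1.4 = 29.72 → profitable ✗; to d=9.3 gives 58.0 − 8.7×9.3 = -22.91 → no gain ✓.
5 of the 6 constraints hold; not an equilibrium.

5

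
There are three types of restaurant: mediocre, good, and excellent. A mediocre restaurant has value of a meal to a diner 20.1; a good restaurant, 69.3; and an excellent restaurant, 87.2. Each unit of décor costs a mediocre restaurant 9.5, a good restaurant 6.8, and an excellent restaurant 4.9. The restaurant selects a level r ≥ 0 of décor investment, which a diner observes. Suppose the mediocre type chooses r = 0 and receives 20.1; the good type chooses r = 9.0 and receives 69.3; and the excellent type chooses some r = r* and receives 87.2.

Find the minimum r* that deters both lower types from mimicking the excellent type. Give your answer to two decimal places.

Good type (on-path payoff 69.3 − 6.8×9.0 = 8.1) won't mimic when 8.1 ≥ 87.2 − 6.8·r*, i.e. r* ≥ 11.63.
Mediocre type (on-path payoff 20.1) won't mimic when 20.1 ≥ 87.2 − 9.5·r*, i.e. r* ≥ 7.06.
Both must hold, so r* = max(7.06, 11.63) = 11.63. The good type's constraint binds.

11.63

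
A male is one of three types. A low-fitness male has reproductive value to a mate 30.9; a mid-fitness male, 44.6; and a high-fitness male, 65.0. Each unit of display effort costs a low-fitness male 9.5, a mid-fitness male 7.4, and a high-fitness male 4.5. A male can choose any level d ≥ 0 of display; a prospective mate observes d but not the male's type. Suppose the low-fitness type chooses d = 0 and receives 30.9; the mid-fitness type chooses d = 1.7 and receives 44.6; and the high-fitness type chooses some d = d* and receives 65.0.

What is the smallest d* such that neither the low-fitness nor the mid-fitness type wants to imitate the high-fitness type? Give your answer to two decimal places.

Low-fitness type (on-path payoff 30.9) won't mimic when 30.9 ≥ 65.0 − 9.5·d*, i.e. d* ≥ 3.59.
Mid-fitness type (on-path payoff 44.6 − 7.4×1.7 = 32.02) won't mimic when 32.02 ≥ 65.0 − 7.4·d*, i.e. d* ≥ 4.46.
Both must hold, so d* = max(3.59, 4.46) = 4.46. The mid-fitness type's constraint binds.

4.46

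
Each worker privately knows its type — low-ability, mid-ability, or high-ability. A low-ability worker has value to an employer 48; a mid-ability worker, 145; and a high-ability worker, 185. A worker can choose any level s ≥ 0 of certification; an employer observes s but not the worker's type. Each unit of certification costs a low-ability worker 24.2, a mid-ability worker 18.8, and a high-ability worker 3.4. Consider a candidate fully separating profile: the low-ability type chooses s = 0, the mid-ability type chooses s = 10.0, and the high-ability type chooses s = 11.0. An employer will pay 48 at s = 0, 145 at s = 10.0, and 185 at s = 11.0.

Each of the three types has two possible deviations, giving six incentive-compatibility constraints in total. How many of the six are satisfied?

High-ability (own payoff 185 − 3.4×11.0 = 147.6): to s=0 gives 48 → no gain ✓; to s=10.0 gives 145 − 3.4×10.0 = 111 → no gain ✓.
Low-ability (own payoff 48): to s=10.0 gives 145 − 24.2×10.0 = -97 → no gain ✓; to s=11.0 gives 185 − 24.2×11.0 = -81.2 → no gain ✓.
Mid-ability (own payoff 145 − 18.8×10.0 = -43): to s=0 gives 48 → profitable ✗; to s=11.0 gives 185 − 18.8×11.0 = -21.8 → profitable ✗.
4 of the 6 constraints hold; not an equilibrium.

4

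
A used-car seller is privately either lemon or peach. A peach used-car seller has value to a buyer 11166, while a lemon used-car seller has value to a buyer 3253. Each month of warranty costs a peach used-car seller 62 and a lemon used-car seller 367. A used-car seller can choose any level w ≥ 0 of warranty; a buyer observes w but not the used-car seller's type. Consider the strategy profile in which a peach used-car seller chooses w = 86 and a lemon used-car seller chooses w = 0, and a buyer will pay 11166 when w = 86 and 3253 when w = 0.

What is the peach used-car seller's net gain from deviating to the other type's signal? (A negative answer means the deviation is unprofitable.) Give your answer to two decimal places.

Playing w = 86 the peach used-car seller receives 11166 − 62 × 86 = 5834.
Deviating to w = 0 yields 3253 instead.
Gain from deviating: 3253 − 5834 = -2581.00.
The gain is negative, so the peach type's incentive-compatibility constraint is satisfied.

-2581.00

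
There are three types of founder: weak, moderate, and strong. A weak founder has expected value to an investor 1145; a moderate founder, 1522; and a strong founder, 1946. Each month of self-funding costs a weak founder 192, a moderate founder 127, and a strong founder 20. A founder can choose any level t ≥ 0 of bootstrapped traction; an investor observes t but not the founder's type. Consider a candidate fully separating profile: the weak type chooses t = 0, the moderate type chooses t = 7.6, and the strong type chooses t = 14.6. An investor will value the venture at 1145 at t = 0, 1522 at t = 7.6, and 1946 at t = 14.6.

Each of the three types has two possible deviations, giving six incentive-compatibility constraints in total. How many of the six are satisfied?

Weak (own payoff 1145): to t=7.6 gives 1522 − 192×7.6 = 62.8 → no gain ✓; to t=14.6 gives 1946 − 192×14.6 = -857.2 → no gain ✓.
Moderate (own payoff 1522 − 127×7.6 = 556.8): to t=0 gives 1145 → profitable ✗; to t=14.6 gives 1946 − 127×14.6 = 91.8 → no gain ✓.
Strong (own payoff 1946 − 20×14.6 = 1654): to t=0 gives 1145 → no gain ✓; to t=7.6 gives 1522 − 20×7.6 = 1370 → no gain ✓.
5 of the 6 constraints hold; not an equilibrium.

5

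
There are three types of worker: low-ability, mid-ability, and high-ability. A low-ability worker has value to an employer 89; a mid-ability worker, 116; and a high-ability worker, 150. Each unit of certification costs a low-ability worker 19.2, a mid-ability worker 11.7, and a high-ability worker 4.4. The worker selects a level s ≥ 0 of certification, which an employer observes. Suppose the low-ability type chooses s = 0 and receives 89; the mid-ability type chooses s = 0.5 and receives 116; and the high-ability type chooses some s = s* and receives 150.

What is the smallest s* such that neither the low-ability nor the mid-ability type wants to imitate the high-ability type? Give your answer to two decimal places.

Mid-ability type (on-path payoff 116 − 11.7×0.5 = 110.15) won't mimic when 110.15 ≥ 150 − 11.7·s*, i.e. s* ≥ 3.41.
Low-ability type (on-path payoff 89) won't mimic when 89 ≥ 150 − 19.2·s*, i.e. s* ≥ 3.18.
Both must hold, so s* = max(3.18, 3.41) = 3.41. The mid-ability type's constraint binds.

3.41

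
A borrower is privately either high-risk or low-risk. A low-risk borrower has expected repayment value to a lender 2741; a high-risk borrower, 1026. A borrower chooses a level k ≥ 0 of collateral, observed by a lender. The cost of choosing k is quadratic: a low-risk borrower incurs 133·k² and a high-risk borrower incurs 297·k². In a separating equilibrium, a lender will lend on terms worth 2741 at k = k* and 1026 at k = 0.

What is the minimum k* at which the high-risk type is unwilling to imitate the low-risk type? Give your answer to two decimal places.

The high-risk type at k = 0 receives 1026; imitating at k* yields 2741 − 297·k*².
Indifference: 1026 = 2741 − 297·k*², so k*² = (2741 − 1026) / 297 ≈ 5.7744.
k* = √5.7744 ≈ 2.40.

2.40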